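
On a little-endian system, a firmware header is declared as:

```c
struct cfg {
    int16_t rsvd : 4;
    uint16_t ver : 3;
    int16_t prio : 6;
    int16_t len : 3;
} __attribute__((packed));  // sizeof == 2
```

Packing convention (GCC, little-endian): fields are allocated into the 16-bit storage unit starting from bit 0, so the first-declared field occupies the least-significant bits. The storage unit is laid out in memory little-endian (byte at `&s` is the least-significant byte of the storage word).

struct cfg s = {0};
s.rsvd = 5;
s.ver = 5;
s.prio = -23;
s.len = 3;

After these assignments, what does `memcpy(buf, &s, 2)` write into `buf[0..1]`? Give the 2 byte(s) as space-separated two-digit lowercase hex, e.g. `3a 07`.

d5 74

rsvd:4 = 5 → 0x5 << 0 → word 0x0005
ver:3 = 5 → 0x5 << 4 → word 0x0055
prio:6 = -23 → 0x29 << 7 → word 0x14d5
len:3 = 3 → 0x3 << 13 → word 0x74d5
word = 0x74d5 → little-endian bytes:
  [0]=0xd5  [1]=0x74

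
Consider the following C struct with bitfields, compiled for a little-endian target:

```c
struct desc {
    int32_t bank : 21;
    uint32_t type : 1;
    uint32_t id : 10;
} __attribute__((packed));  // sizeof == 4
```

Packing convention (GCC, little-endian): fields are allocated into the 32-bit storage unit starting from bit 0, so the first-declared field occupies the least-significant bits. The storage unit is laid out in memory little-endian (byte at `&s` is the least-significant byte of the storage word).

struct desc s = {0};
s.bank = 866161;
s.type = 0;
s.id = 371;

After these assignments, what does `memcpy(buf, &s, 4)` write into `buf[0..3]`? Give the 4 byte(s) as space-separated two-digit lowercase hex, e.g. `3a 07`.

bank (21b) val=866161 bits=0xd3771 at bit 0: 0x000d3771
type (1b) val=0 bits=0x0 at bit 21: 0x000d3771
id (10b) val=371 bits=0x173 at bit 22: 0x5ccd3771
word = 0x5ccd3771 → little-endian bytes:
  [0]=0x71  [1]=0x37  [2]=0xcd  [3]=0x5c

71 37 cd 5c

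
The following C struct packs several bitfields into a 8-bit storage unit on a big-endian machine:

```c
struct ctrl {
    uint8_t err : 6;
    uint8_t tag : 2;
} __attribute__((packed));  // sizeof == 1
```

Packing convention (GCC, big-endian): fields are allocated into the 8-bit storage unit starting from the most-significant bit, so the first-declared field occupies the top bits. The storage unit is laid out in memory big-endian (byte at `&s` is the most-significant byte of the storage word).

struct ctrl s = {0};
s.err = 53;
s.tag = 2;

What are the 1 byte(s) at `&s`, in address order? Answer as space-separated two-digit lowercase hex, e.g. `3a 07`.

d6

err:6 = 53 → 0x35 << 2 → word 0xd4
tag:2 = 2 → 0x2 << 0 → word 0xd6
word = 0xd6 → big-endian bytes:
  [0]=0xd6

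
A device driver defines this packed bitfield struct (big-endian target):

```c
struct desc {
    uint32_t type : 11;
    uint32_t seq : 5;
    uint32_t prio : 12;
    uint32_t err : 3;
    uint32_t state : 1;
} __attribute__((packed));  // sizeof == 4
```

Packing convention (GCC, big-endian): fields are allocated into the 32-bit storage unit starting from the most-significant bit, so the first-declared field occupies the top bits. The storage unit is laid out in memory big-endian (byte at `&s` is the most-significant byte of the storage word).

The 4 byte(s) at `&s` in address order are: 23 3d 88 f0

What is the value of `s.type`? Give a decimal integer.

281

[0]=0x23 [1]=0x3d [2]=0x88 [3]=0xf0 (big-endian) → word 0x233d88f0
type [21+:11] = (word>>21) & 0x7ff = 281  ←
seq [16+:5] = (word>>16) & 0x1f = 29
prio [4+:12] = (word>>4) & 0xfff = 2191
err [1+:3] = (word>>1) & 0x7 = 0
state [0+:1] = (word>>0) & 0x1 = 0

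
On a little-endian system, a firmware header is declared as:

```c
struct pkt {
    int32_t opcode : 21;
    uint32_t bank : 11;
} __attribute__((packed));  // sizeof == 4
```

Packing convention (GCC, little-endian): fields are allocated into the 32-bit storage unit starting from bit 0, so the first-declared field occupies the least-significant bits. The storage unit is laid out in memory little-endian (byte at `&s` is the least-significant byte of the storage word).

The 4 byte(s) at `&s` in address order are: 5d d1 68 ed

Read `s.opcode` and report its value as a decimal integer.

577885

[0]=0x5d [1]=0xd1 [2]=0x68 [3]=0xed (little-endian) → word 0xed68d15d
opcode [0+:21] = (word>>0) & 0x1fffff = 577885  ←
bank [21+:11] = (word>>21) & 0x7ff = 1899
opcode signed 21b, MSB=0: value = 577885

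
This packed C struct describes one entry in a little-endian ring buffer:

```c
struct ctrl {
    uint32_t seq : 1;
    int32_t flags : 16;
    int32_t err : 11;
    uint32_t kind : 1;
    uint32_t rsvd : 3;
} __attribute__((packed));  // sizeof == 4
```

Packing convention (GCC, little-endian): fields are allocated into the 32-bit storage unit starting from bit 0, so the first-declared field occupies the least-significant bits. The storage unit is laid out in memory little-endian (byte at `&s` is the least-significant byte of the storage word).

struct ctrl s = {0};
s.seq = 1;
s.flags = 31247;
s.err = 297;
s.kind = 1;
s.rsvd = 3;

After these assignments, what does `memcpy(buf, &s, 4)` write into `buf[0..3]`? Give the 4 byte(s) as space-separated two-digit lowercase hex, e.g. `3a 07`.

seq:1 = 1 → 0x1 << 0 → word 0x00000001
flags:16 = 31247 → 0x7a0f << 1 → word 0x0000f41f
err:11 = 297 → 0x129 << 17 → word 0x0252f41f
kind:1 = 1 → 0x1 << 28 → word 0x1252f41f
rsvd:3 = 3 → 0x3 << 29 → word 0x7252f41f
word = 0x7252f41f → little-endian bytes:
  [0]=0x1f  [1]=0xf4  [2]=0x52  [3]=0x72

1f f4 52 72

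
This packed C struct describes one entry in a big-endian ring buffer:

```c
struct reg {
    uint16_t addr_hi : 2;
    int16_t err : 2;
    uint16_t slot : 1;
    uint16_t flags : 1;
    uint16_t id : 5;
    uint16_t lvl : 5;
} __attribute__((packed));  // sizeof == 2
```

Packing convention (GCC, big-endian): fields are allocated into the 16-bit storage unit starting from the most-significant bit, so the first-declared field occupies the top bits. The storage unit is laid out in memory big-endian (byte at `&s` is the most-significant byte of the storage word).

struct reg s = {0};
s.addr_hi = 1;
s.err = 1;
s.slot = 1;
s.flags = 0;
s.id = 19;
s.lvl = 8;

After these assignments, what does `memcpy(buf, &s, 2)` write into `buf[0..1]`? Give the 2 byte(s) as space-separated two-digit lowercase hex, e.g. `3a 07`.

5a 68

[14+:2] addr_hi=1 & 0x3 = 0x1; word=0x4000
[12+:2] err=1 & 0x3 = 0x1; word=0x5000
[11+:1] slot=1 & 0x1 = 0x1; word=0x5800
[10+:1] flags=0 & 0x1 = 0x0; word=0x5800
[5+:5] id=19 & 0x1f = 0x13; word=0x5a60
[0+:5] lvl=8 & 0x1f = 0x8; word=0x5a68
word = 0x5a68 → big-endian bytes:
  [0]=0x5a  [1]=0x68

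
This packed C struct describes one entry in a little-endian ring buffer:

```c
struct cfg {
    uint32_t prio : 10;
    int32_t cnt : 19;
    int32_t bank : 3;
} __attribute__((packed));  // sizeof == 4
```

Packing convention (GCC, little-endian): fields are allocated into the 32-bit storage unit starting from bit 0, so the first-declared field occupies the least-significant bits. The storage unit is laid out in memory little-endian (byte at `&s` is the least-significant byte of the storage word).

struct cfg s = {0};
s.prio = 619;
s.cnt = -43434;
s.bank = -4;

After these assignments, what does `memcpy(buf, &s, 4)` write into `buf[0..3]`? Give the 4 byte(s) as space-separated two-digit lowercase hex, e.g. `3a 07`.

prio:10 = 619 → 0x26b << 0 → word 0x0000026b
cnt:19 = -43434 → 0x75656 << 10 → word 0x1d595a6b
bank:3 = -4 → 0x4 << 29 → word 0x9d595a6b
word = 0x9d595a6b → little-endian bytes:
  [0]=0x6b  [1]=0x5a  [2]=0x59  [3]=0x9d

6b 5a 59 9d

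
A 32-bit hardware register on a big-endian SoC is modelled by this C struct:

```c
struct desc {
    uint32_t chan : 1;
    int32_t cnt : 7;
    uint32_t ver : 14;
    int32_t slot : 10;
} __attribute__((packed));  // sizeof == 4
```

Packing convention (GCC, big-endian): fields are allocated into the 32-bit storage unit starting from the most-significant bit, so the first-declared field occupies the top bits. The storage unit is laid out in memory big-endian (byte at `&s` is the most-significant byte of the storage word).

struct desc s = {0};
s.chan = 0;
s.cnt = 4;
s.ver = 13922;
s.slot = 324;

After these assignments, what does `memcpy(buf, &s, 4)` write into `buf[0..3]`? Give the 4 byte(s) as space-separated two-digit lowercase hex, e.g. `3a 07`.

04 d9 89 44

chan (1b) val=0 bits=0x0 at bit 31: 0x00000000
cnt (7b) val=4 bits=0x4 at bit 24: 0x04000000
ver (14b) val=13922 bits=0x3662 at bit 10: 0x04d98800
slot (10b) val=324 bits=0x144 at bit 0: 0x04d98944
word = 0x04d98944 → big-endian bytes:
  [0]=0x04  [1]=0xd9  [2]=0x89  [3]=0x44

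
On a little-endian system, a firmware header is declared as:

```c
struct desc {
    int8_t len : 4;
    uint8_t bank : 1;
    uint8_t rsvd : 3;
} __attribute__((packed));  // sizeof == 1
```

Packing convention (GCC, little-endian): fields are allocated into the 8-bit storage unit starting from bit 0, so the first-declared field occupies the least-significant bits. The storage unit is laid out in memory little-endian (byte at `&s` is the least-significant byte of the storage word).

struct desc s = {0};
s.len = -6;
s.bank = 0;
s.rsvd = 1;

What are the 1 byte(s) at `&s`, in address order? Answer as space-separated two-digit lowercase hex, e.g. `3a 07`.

2a

len:4 = -6 → 0xa << 0 → word 0x0a
bank:1 = 0 → 0x0 << 4 → word 0x0a
rsvd:3 = 1 → 0x1 << 5 → word 0x2a
word = 0x2a → little-endian bytes:
  [0]=0x2a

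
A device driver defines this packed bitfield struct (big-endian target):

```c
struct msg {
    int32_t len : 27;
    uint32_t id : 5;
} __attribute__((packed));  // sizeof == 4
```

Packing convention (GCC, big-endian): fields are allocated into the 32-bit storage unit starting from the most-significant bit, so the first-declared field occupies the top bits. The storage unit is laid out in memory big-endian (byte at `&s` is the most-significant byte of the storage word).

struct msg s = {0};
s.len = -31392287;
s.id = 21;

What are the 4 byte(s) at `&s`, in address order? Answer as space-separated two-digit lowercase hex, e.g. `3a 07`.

c4 1f bc 35

len (27b) val=-31392287 bits=0x620fde1 at bit 5: 0xc41fbc20
id (5b) val=21 bits=0x15 at bit 0: 0xc41fbc35
word = 0xc41fbc35 → big-endian bytes:
  [0]=0xc4  [1]=0x1f  [2]=0xbc  [3]=0x35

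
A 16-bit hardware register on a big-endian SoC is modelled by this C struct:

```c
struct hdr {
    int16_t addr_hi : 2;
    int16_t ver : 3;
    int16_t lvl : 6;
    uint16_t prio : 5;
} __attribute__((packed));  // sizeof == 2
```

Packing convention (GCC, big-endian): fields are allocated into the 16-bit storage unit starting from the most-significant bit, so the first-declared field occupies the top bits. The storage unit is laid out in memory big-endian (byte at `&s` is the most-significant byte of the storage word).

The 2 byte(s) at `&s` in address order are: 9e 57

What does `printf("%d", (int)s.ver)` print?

[0]=0x9e [1]=0x57 (big-endian) → word 0x9e57
addr_hi:2 @ bit 14 → (0x9e57>>14)&0x3 = 0x2
ver:3 @ bit 11 → (0x9e57>>11)&0x7 = 0x3  ←
lvl:6 @ bit 5 → (0x9e57>>5)&0x3f = 0x32
prio:5 @ bit 0 → (0x9e57>>0)&0x1f = 0x17
ver signed 3b, MSB=0: value = 3

3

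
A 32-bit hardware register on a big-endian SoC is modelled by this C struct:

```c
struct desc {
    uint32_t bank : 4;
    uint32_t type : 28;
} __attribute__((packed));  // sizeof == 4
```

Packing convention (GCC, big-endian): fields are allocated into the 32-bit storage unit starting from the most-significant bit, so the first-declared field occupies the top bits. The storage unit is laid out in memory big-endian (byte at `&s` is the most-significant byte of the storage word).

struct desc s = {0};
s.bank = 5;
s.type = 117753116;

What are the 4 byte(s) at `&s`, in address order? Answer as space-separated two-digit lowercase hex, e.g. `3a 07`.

57 04 c5 1c

[28+:4] bank=5 & 0xf = 0x5; word=0x50000000
[0+:28] type=117753116 & 0xfffffff = 0x704c51c; word=0x5704c51c
word = 0x5704c51c → big-endian bytes:
  [0]=0x57  [1]=0x04  [2]=0xc5  [3]=0x1c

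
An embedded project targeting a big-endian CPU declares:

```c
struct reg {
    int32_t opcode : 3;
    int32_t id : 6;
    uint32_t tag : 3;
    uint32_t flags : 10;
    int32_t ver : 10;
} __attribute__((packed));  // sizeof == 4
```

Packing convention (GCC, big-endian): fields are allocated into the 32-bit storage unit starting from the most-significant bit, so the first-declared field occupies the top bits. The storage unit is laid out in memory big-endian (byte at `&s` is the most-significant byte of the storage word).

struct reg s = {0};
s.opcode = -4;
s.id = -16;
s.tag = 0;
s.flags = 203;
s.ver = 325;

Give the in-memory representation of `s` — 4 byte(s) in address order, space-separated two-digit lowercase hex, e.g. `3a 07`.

opcode (3b) val=-4 bits=0x4 at bit 29: 0x80000000
id (6b) val=-16 bits=0x30 at bit 23: 0x98000000
tag (3b) val=0 bits=0x0 at bit 20: 0x98000000
flags (10b) val=203 bits=0xcb at bit 10: 0x98032c00
ver (10b) val=325 bits=0x145 at bit 0: 0x98032d45
word = 0x98032d45 → big-endian bytes:
  [0]=0x98  [1]=0x03  [2]=0x2d  [3]=0x45

98 03 2d 45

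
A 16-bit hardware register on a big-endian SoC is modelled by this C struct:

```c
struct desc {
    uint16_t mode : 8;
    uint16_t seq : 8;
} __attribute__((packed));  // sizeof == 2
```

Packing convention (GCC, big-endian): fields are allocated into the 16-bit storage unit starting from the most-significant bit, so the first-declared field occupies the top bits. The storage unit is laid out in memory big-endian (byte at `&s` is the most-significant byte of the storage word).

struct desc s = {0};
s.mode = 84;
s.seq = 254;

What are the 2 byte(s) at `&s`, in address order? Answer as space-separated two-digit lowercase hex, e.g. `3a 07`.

mode:8 = 84 → 0x54 << 8 → word 0x5400
seq:8 = 254 → 0xfe << 0 → word 0x54fe
word = 0x54fe → big-endian bytes:
  [0]=0x54  [1]=0xfe

54 fe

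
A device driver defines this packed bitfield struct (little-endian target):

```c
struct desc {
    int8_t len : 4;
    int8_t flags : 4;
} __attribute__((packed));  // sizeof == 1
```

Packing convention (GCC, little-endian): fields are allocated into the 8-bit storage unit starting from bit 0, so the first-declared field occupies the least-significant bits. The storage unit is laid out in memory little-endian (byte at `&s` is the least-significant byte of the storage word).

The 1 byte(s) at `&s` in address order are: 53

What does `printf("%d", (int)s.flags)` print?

5

[0]=0x53 (little-endian) → word 0x53
len [0+:4] = (word>>0) & 0xf = 3
flags [4+:4] = (word>>4) & 0xf = 5  ←
flags signed 4b, MSB=0: value = 5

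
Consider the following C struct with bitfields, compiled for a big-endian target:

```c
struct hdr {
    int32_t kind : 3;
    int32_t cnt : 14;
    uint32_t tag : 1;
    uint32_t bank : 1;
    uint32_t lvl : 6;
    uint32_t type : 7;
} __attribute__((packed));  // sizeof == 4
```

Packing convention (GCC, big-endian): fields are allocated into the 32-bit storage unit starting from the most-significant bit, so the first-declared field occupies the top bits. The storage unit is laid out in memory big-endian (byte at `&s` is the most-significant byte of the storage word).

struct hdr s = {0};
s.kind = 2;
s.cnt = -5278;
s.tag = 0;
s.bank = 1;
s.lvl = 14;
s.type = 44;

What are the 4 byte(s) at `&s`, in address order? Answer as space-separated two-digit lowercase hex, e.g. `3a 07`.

[29+:3] kind=2 & 0x7 = 0x2; word=0x40000000
[15+:14] cnt=-5278 & 0x3fff = 0x2b62; word=0x55b10000
[14+:1] tag=0 & 0x1 = 0x0; word=0x55b10000
[13+:1] bank=1 & 0x1 = 0x1; word=0x55b12000
[7+:6] lvl=14 & 0x3f = 0xe; word=0x55b12700
[0+:7] type=44 & 0x7f = 0x2c; word=0x55b1272c
word = 0x55b1272c → big-endian bytes:
  [0]=0x55  [1]=0xb1  [2]=0x27  [3]=0x2c

55 b1 27 2c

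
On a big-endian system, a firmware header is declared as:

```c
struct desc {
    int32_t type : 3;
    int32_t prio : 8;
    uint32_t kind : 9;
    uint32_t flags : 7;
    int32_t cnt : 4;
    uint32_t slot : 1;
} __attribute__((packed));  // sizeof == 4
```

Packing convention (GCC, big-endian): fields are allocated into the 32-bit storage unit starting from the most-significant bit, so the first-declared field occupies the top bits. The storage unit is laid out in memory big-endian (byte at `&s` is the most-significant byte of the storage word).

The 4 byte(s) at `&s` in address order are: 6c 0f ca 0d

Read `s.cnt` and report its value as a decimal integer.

[0]=0x6c [1]=0x0f [2]=0xca [3]=0x0d (big-endian) → word 0x6c0fca0d
type [29+:3] = (word>>29) & 0x7 = 3
prio [21+:8] = (word>>21) & 0xff = 96
kind [12+:9] = (word>>12) & 0x1ff = 252
flags [5+:7] = (word>>5) & 0x7f = 80
cnt [1+:4] = (word>>1) & 0xf = 6  ←
slot [0+:1] = (word>>0) & 0x1 = 1
cnt signed 4b, MSB=0: value = 6

6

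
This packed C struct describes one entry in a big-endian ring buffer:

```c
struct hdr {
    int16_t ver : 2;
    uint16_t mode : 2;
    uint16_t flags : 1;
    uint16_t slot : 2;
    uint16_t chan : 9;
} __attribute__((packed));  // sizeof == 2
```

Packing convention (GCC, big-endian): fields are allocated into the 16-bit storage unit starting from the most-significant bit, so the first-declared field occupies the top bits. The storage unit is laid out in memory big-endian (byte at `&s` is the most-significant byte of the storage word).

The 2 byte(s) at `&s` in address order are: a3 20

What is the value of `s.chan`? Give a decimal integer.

[0]=0xa3 [1]=0x20 (big-endian) → word 0xa320
ver [14+:2] = (word>>14) & 0x3 = 2
mode [12+:2] = (word>>12) & 0x3 = 2
flags [11+:1] = (word>>11) & 0x1 = 0
slot [9+:2] = (word>>9) & 0x3 = 1
chan [0+:9] = (word>>0) & 0x1ff = 288  ←

288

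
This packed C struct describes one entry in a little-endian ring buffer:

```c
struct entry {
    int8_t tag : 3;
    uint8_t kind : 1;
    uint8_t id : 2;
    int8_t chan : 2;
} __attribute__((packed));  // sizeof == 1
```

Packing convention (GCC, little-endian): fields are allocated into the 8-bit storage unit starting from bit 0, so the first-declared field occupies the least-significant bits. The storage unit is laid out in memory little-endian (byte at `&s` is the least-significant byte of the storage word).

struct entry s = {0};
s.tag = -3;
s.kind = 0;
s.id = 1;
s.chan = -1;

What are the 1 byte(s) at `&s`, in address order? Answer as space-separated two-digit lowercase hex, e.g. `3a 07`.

tag:3 = -3 → 0x5 << 0 → word 0x05
kind:1 = 0 → 0x0 << 3 → word 0x05
id:2 = 1 → 0x1 << 4 → word 0x15
chan:2 = -1 → 0x3 << 6 → word 0xd5
word = 0xd5 → little-endian bytes:
  [0]=0xd5

d5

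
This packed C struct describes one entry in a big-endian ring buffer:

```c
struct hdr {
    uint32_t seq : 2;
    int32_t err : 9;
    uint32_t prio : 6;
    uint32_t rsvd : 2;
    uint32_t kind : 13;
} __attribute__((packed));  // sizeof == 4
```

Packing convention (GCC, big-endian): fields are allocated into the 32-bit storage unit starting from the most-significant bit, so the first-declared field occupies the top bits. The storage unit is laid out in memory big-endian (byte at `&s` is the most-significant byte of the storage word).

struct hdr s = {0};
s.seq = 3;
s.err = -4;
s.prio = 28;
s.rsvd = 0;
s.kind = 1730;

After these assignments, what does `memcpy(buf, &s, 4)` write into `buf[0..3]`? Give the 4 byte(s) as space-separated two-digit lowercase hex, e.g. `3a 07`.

ff 8e 06 c2

seq:2 = 3 → 0x3 << 30 → word 0xc0000000
err:9 = -4 → 0x1fc << 21 → word 0xff800000
prio:6 = 28 → 0x1c << 15 → word 0xff8e0000
rsvd:2 = 0 → 0x0 << 13 → word 0xff8e0000
kind:13 = 1730 → 0x6c2 << 0 → word 0xff8e06c2
word = 0xff8e06c2 → big-endian bytes:
  [0]=0xff  [1]=0x8e  [2]=0x06  [3]=0xc2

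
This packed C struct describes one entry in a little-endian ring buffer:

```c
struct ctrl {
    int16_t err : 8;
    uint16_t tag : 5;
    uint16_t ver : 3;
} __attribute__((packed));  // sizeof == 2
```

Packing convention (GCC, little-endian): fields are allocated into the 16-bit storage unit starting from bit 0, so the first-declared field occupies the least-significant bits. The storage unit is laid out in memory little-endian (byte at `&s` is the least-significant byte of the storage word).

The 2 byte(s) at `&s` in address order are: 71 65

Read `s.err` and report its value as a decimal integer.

[0]=0x71 [1]=0x65 (little-endian) → word 0x6571
err [0+:8] = (word>>0) & 0xff = 113  ←
tag [8+:5] = (word>>8) & 0x1f = 5
ver [13+:3] = (word>>13) & 0x7 = 3
err signed 8b, MSB=0: value = 113

113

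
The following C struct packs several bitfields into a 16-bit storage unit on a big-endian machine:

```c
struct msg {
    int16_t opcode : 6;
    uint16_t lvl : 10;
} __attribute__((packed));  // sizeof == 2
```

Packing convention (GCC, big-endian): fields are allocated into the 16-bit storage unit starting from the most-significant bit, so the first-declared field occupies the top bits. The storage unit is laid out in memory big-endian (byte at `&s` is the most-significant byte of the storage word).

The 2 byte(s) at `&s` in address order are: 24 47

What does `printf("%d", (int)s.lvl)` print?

[0]=0x24 [1]=0x47 (big-endian) → word 0x2447
opcode:6 @ bit 10 → (0x2447>>10)&0x3f = 0x9
lvl:10 @ bit 0 → (0x2447>>0)&0x3ff = 0x47  ←

71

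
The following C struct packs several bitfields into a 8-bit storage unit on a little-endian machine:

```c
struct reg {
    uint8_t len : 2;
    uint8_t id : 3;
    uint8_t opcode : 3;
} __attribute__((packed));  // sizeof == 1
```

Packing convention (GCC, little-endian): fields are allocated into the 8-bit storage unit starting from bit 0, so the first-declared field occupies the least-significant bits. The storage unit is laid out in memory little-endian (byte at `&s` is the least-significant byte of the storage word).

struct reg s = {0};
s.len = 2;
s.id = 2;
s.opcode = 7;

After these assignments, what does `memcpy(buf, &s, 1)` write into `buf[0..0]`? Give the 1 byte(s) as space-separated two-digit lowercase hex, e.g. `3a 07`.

len:2 = 2 → 0x2 << 0 → word 0x02
id:3 = 2 → 0x2 << 2 → word 0x0a
opcode:3 = 7 → 0x7 << 5 → word 0xea
word = 0xea → little-endian bytes:
  [0]=0xea

ea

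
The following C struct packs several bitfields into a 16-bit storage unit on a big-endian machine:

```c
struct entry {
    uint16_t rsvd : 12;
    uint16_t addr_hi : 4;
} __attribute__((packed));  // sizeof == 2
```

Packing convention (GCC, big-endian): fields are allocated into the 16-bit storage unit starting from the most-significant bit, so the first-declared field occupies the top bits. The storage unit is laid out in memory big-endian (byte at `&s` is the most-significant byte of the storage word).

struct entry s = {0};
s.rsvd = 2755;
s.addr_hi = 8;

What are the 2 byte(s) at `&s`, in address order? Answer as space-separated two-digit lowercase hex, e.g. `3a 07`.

[4+:12] rsvd=2755 & 0xfff = 0xac3; word=0xac30
[0+:4] addr_hi=8 & 0xf = 0x8; word=0xac38
word = 0xac38 → big-endian bytes:
  [0]=0xac  [1]=0x38

ac 38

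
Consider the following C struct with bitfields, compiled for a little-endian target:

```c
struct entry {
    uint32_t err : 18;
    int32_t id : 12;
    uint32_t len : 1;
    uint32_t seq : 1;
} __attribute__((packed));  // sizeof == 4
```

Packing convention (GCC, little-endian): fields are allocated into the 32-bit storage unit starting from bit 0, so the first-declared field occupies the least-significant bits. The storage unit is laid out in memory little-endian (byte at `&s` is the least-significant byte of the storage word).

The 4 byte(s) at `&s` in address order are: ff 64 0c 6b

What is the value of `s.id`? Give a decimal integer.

[0]=0xff [1]=0x64 [2]=0x0c [3]=0x6b (little-endian) → word 0x6b0c64ff
err [0+:18] = (word>>0) & 0x3ffff = 25855
id [18+:12] = (word>>18) & 0xfff = 2755  ←
len [30+:1] = (word>>30) & 0x1 = 1
seq [31+:1] = (word>>31) & 0x1 = 0
id signed 12b, MSB=1: 2755 - 4096 = -1341

-1341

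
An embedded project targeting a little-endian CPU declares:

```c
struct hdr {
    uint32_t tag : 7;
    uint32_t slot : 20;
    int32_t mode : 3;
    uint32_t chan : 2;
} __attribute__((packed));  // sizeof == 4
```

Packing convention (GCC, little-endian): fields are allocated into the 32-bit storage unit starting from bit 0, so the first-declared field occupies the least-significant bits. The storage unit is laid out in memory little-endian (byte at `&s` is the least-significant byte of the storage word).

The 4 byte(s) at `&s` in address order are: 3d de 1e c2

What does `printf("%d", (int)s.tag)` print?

[0]=0x3d [1]=0xde [2]=0x1e [3]=0xc2 (little-endian) → word 0xc21ede3d
tag [0+:7] = (word>>0) & 0x7f = 61  ←
slot [7+:20] = (word>>7) & 0xfffff = 277948
mode [27+:3] = (word>>27) & 0x7 = 0
chan [30+:2] = (word>>30) & 0x3 = 3

61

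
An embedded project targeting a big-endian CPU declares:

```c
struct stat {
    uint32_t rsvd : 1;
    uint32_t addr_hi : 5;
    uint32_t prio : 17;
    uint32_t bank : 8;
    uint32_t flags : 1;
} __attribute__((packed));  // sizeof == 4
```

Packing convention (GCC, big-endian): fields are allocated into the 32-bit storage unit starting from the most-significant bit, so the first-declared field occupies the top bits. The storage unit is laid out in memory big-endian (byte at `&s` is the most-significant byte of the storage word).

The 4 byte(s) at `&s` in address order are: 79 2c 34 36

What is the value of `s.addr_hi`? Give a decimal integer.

[0]=0x79 [1]=0x2c [2]=0x34 [3]=0x36 (big-endian) → word 0x792c3436
rsvd:1 @ bit 31 → (0x792c3436>>31)&0x1 = 0x0
addr_hi:5 @ bit 26 → (0x792c3436>>26)&0x1f = 0x1e  ←
prio:17 @ bit 9 → (0x792c3436>>9)&0x1ffff = 0x961a
bank:8 @ bit 1 → (0x792c3436>>1)&0xff = 0x1b
flags:1 @ bit 0 → (0x792c3436>>0)&0x1 = 0x0

30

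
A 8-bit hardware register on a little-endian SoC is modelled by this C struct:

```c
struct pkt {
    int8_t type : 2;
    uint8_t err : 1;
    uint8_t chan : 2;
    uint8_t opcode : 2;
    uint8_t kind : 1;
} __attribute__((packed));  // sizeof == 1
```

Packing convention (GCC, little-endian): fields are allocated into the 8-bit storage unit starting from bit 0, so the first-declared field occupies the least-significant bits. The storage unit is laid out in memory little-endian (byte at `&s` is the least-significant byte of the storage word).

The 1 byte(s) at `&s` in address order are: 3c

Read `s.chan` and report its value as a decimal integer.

[0]=0x3c (little-endian) → word 0x3c
type [0+:2] = (word>>0) & 0x3 = 0
err [2+:1] = (word>>2) & 0x1 = 1
chan [3+:2] = (word>>3) & 0x3 = 3  ←
opcode [5+:2] = (word>>5) & 0x3 = 1
kind [7+:1] = (word>>7) & 0x1 = 0

3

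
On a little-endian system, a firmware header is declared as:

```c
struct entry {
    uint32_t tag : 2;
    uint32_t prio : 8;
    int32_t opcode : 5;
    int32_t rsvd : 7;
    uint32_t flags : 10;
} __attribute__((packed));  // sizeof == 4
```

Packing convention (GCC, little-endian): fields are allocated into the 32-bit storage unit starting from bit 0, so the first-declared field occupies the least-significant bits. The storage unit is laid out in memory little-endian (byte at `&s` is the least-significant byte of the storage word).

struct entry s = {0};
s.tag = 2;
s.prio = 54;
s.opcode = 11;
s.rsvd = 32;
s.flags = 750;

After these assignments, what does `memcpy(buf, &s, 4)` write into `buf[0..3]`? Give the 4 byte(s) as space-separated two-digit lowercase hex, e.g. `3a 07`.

tag (2b) val=2 bits=0x2 at bit 0: 0x00000002
prio (8b) val=54 bits=0x36 at bit 2: 0x000000da
opcode (5b) val=11 bits=0xb at bit 10: 0x00002cda
rsvd (7b) val=32 bits=0x20 at bit 15: 0x00102cda
flags (10b) val=750 bits=0x2ee at bit 22: 0xbb902cda
word = 0xbb902cda → little-endian bytes:
  [0]=0xda  [1]=0x2c  [2]=0x90  [3]=0xbb

da 2c 90 bb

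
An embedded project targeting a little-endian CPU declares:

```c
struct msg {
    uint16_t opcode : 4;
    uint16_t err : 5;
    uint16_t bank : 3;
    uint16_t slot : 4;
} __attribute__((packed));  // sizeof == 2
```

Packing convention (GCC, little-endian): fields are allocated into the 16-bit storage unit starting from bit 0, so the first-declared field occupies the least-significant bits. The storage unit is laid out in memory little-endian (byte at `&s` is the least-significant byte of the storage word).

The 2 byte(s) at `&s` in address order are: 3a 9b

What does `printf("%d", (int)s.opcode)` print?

10

[0]=0x3a [1]=0x9b (little-endian) → word 0x9b3a
opcode:4 @ bit 0 → (0x9b3a>>0)&0xf = 0xa  ←
err:5 @ bit 4 → (0x9b3a>>4)&0x1f = 0x13
bank:3 @ bit 9 → (0x9b3a>>9)&0x7 = 0x5
slot:4 @ bit 12 → (0x9b3a>>12)&0xf = 0x9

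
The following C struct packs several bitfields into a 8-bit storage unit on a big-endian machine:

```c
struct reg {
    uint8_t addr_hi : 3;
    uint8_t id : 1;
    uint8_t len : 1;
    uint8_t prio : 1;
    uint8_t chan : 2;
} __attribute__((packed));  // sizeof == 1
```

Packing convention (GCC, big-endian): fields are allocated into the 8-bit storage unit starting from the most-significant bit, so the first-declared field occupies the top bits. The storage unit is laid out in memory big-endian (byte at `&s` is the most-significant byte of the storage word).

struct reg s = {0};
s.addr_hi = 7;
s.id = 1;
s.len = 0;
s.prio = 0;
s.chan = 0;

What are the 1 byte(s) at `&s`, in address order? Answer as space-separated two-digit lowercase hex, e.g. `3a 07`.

addr_hi (3b) val=7 bits=0x7 at bit 5: 0xe0
id (1b) val=1 bits=0x1 at bit 4: 0xf0
len (1b) val=0 bits=0x0 at bit 3: 0xf0
prio (1b) val=0 bits=0x0 at bit 2: 0xf0
chan (2b) val=0 bits=0x0 at bit 0: 0xf0
word = 0xf0 → big-endian bytes:
  [0]=0xf0

f0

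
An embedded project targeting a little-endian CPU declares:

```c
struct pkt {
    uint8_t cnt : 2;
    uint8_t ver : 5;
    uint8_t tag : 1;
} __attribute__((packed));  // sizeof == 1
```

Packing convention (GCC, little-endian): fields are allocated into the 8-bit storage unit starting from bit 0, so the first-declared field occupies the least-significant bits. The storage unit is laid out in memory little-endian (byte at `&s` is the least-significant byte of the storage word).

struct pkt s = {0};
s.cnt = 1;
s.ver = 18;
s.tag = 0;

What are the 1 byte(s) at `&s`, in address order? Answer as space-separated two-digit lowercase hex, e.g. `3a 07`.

cnt:2 = 1 → 0x1 << 0 → word 0x01
ver:5 = 18 → 0x12 << 2 → word 0x49
tag:1 = 0 → 0x0 << 7 → word 0x49
word = 0x49 → little-endian bytes:
  [0]=0x49

49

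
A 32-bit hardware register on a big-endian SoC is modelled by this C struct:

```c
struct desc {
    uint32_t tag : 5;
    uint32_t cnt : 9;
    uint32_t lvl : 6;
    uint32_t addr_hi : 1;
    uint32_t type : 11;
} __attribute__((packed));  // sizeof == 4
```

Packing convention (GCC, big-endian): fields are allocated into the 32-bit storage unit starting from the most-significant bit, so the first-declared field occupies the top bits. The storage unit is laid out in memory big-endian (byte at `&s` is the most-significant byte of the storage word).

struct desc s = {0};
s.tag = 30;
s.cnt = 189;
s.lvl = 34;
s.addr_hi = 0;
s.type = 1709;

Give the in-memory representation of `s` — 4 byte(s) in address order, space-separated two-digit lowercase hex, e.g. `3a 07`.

f2 f6 26 ad

tag:5 = 30 → 0x1e << 27 → word 0xf0000000
cnt:9 = 189 → 0xbd << 18 → word 0xf2f40000
lvl:6 = 34 → 0x22 << 12 → word 0xf2f62000
addr_hi:1 = 0 → 0x0 << 11 → word 0xf2f62000
type:11 = 1709 → 0x6ad << 0 → word 0xf2f626ad
word = 0xf2f626ad → big-endian bytes:
  [0]=0xf2  [1]=0xf6  [2]=0x26  [3]=0xad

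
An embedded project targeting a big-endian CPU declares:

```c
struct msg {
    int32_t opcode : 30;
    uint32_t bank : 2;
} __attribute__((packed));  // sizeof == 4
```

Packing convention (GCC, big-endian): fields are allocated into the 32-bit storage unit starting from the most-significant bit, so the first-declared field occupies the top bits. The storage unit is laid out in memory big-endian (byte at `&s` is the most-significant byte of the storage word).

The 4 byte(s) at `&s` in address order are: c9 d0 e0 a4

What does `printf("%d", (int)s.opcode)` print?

-227264471

[0]=0xc9 [1]=0xd0 [2]=0xe0 [3]=0xa4 (big-endian) → word 0xc9d0e0a4
opcode [2+:30] = (word>>2) & 0x3fffffff = 846477353  ←
bank [0+:2] = (word>>0) & 0x3 = 0
opcode signed 30b, MSB=1: 846477353 - 1073741824 = -227264471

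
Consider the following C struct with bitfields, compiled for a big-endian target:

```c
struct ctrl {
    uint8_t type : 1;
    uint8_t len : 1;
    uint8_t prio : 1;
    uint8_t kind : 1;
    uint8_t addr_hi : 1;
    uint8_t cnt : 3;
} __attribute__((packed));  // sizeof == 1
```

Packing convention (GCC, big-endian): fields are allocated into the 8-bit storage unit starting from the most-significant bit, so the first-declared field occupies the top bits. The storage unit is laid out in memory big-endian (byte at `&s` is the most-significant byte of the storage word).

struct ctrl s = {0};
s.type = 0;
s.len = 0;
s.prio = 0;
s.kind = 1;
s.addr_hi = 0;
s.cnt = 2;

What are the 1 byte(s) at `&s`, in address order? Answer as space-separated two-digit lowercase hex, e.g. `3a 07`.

12

type:1 = 0 → 0x0 << 7 → word 0x00
len:1 = 0 → 0x0 << 6 → word 0x00
prio:1 = 0 → 0x0 << 5 → word 0x00
kind:1 = 1 → 0x1 << 4 → word 0x10
addr_hi:1 = 0 → 0x0 << 3 → word 0x10
cnt:3 = 2 → 0x2 << 0 → word 0x12
word = 0x12 → big-endian bytes:
  [0]=0x12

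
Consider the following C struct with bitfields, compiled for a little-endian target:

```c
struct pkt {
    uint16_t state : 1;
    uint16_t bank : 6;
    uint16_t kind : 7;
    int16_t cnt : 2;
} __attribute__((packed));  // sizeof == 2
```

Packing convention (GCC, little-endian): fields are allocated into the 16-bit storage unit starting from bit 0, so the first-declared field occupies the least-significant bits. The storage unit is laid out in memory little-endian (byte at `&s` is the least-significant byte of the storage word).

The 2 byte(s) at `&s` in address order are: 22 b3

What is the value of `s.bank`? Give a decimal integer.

17

[0]=0x22 [1]=0xb3 (little-endian) → word 0xb322
state [0+:1] = (word>>0) & 0x1 = 0
bank [1+:6] = (word>>1) & 0x3f = 17  ←
kind [7+:7] = (word>>7) & 0x7f = 102
cnt [14+:2] = (word>>14) & 0x3 = 2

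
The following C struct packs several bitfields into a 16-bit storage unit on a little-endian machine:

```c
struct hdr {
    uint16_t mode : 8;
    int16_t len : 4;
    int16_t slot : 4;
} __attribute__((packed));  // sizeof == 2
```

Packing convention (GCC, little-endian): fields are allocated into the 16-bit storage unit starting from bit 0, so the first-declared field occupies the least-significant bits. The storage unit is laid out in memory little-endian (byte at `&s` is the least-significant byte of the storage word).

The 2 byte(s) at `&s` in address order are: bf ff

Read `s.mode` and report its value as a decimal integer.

191

[0]=0xbf [1]=0xff (little-endian) → word 0xffbf
mode [0+:8] = (word>>0) & 0xff = 191  ←
len [8+:4] = (word>>8) & 0xf = 15
slot [12+:4] = (word>>12) & 0xf = 15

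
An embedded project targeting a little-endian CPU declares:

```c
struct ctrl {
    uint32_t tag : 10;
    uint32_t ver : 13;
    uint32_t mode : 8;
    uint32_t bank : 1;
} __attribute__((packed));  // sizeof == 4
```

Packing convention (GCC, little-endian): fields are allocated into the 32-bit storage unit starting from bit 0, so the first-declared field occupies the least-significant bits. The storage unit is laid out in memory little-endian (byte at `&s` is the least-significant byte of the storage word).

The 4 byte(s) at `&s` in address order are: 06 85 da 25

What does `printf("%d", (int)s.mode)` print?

75

[0]=0x06 [1]=0x85 [2]=0xda [3]=0x25 (little-endian) → word 0x25da8506
tag:10 @ bit 0 → (0x25da8506>>0)&0x3ff = 0x106
ver:13 @ bit 10 → (0x25da8506>>10)&0x1fff = 0x16a1
mode:8 @ bit 23 → (0x25da8506>>23)&0xff = 0x4b  ←
bank:1 @ bit 31 → (0x25da8506>>31)&0x1 = 0x0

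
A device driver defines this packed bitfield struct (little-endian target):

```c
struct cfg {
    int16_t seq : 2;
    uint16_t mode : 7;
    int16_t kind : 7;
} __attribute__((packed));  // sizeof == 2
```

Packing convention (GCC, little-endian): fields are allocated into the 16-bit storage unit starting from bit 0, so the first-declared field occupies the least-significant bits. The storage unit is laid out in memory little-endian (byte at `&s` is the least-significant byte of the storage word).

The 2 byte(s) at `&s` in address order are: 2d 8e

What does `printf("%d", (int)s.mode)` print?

[0]=0x2d [1]=0x8e (little-endian) → word 0x8e2d
seq [0+:2] = (word>>0) & 0x3 = 1
mode [2+:7] = (word>>2) & 0x7f = 11  ←
kind [9+:7] = (word>>9) & 0x7f = 71

11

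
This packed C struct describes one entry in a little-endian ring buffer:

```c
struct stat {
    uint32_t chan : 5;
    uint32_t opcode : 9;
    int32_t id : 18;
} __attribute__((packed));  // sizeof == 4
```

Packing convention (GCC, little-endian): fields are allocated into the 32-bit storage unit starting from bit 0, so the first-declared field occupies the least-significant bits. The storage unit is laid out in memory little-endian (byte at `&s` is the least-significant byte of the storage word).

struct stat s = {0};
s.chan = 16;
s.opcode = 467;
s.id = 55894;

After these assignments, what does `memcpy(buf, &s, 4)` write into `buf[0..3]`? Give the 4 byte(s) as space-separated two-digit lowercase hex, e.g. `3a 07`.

[0+:5] chan=16 & 0x1f = 0x10; word=0x00000010
[5+:9] opcode=467 & 0x1ff = 0x1d3; word=0x00003a70
[14+:18] id=55894 & 0x3ffff = 0xda56; word=0x3695ba70
word = 0x3695ba70 → little-endian bytes:
  [0]=0x70  [1]=0xba  [2]=0x95  [3]=0x36

70 ba 95 36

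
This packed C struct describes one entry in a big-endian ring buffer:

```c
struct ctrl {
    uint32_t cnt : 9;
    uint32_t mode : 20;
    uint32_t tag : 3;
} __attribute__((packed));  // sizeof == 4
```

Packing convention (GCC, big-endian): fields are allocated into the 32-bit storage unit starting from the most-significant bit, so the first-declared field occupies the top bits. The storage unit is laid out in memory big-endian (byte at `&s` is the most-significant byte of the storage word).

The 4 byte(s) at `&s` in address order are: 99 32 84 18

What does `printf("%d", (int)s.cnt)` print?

306

[0]=0x99 [1]=0x32 [2]=0x84 [3]=0x18 (big-endian) → word 0x99328418
cnt:9 @ bit 23 → (0x99328418>>23)&0x1ff = 0x132  ←
mode:20 @ bit 3 → (0x99328418>>3)&0xfffff = 0x65083
tag:3 @ bit 0 → (0x99328418>>0)&0x7 = 0x0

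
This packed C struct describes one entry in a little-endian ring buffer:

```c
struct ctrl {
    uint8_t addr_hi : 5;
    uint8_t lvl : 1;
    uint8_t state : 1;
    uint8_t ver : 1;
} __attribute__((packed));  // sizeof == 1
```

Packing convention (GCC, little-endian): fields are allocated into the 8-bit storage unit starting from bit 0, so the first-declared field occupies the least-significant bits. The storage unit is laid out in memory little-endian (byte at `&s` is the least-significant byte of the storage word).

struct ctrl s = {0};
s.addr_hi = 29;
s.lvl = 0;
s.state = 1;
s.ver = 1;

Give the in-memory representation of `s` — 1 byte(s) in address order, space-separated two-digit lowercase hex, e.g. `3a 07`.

addr_hi:5 = 29 → 0x1d << 0 → word 0x1d
lvl:1 = 0 → 0x0 << 5 → word 0x1d
state:1 = 1 → 0x1 << 6 → word 0x5d
ver:1 = 1 → 0x1 << 7 → word 0xdd
word = 0xdd → little-endian bytes:
  [0]=0xdd

dd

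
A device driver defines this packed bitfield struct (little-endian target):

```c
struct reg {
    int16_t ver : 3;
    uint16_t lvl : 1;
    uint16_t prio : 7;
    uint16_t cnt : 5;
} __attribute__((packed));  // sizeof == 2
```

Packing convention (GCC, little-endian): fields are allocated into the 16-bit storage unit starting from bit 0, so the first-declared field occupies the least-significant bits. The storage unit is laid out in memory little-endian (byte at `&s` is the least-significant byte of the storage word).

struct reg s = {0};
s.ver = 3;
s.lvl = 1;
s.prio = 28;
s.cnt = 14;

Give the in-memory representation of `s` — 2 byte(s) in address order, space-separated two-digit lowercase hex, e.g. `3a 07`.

cb 71

[0+:3] ver=3 & 0x7 = 0x3; word=0x0003
[3+:1] lvl=1 & 0x1 = 0x1; word=0x000b
[4+:7] prio=28 & 0x7f = 0x1c; word=0x01cb
[11+:5] cnt=14 & 0x1f = 0xe; word=0x71cb
word = 0x71cb → little-endian bytes:
  [0]=0xcb  [1]=0x71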